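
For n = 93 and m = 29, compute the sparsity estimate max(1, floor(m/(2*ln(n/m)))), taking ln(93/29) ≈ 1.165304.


n/m = 93/29.
ln(n/m) ≈ 1.165304.
2*ln(n/m) ≈ 2.330608.
m/(2*ln(n/m)) ≈ 29/2.330608 ≈ 12.4431.
floor = 12.
k_max = max(1, 12) = 12.

12


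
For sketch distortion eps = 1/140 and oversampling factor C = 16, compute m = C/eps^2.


1/eps = 140.
(1/eps)^2 = 19600.
m = 16*19600 = 313600.

313600


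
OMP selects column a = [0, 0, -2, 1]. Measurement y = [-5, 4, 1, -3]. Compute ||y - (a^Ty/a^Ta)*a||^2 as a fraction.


a^T a = 5.
a^T y = -5.
coeff = -5/5 = -1.
||r||^2 = 46.

46


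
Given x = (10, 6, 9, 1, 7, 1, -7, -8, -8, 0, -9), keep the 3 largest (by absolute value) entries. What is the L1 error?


Sorted |x_i| descending: [10, 9, 9, 8, 8, 7, 7, 6, 1, 1, 0]
Keep top 3: [10, 9, 9]
Tail entries: [8, 8, 7, 7, 6, 1, 1, 0]
L1 error = sum of tail = 38.

38


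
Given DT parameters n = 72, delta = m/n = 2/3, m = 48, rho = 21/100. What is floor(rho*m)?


m = 2/3*72 = 48.
rho = 21/100.
rho*m = 21/100*48 = 10.08.
k = floor(10.08) = 10.

10


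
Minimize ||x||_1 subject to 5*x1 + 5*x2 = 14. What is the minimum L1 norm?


Axis intercepts:
  x1 = 14/5, x2 = 0: L1 = 14/5
  x1 = 0, x2 = 14/5: L1 = 14/5
x* = (14/5, 0)
||x*||_1 = 14/5.

14/5


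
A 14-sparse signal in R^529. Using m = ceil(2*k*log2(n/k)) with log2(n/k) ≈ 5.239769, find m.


log2(n/k) = log2(529/14) ≈ 5.239769.
2*k*log2(n/k) ≈ 2*14*5.239769 = 146.713532.
m = ceil(146.713532) = 147.

147


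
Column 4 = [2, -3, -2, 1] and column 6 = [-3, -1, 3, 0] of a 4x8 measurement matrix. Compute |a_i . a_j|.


Inner product: 2*-3 + -3*-1 + -2*3 + 1*0
Products: [-6, 3, -6, 0]
Sum = -9.
|dot| = 9.

9


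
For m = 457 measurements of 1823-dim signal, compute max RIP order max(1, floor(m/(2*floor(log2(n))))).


floor(log2(1823)) = 10.
2*10 = 20.
m/(2*floor(log2(n))) = 457/20 ≈ 22.85.
floor = 22.
k = max(1, 22) = 22.

22


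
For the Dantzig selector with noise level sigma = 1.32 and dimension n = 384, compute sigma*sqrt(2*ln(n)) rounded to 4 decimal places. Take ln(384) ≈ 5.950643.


ln(384) ≈ 5.950643.
2*ln(n) ≈ 11.901286.
sqrt(2*ln(n)) ≈ sqrt(11.901286) ≈ 3.449824.
threshold ≈ 1.32*3.449824 = 4.55376768 ≈ 4.5538.

4.5538


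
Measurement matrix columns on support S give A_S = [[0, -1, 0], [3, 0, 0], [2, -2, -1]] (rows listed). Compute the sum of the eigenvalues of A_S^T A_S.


Sum of eigenvalues of A_S^T A_S = trace(A_S^T A_S) = sum of squared column norms of A_S.
A_S^T A_S diagonal: [13, 5, 1].
trace = 13 + 5 + 1 = 19.

19


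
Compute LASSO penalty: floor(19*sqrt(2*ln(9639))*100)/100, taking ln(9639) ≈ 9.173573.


ln(9639) ≈ 9.173573.
2*ln(n) ≈ 18.347146.
sqrt(2*ln(n)) ≈ sqrt(18.347146) ≈ 4.283357.
lambda ≈ 19*4.283357 = 81.383783.
floor(lambda*100)/100 = 81.38.

81.38


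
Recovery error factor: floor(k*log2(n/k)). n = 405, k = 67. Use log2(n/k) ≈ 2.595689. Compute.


log2(n/k) = log2(405/67) ≈ 2.595689.
k*log2(n/k) ≈ 67*2.595689 = 173.911163.
floor(173.911163) = 173.

173


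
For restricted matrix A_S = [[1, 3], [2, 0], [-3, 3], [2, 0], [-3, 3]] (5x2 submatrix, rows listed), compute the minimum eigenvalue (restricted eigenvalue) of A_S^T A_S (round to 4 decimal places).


A_S^T A_S = [[27, -15], [-15, 27]].
trace = 54.
det = 504.
disc = trace^2 - 4*det = 2916 - 4*504 = 900.
sqrt(900) = 30.
lam_min = (54 - 30)/2 = 12 = 12.0000.

12.0000


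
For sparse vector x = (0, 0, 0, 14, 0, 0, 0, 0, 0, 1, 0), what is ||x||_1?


Non-zero entries: [(3, 14), (9, 1)]
Absolute values: [14, 1]
||x||_1 = sum = 15.

15


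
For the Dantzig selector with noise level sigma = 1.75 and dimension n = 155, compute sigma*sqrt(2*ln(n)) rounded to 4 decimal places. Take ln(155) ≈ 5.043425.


ln(155) ≈ 5.043425.
2*ln(n) ≈ 10.08685.
sqrt(2*ln(n)) ≈ sqrt(10.08685) ≈ 3.17598.
threshold ≈ 1.75*3.17598 = 5.557965 ≈ 5.5580.

5.5580


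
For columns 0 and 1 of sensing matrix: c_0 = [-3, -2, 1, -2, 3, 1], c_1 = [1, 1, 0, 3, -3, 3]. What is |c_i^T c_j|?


Inner product: -3*1 + -2*1 + 1*0 + -2*3 + 3*-3 + 1*3
Products: [-3, -2, 0, -6, -9, 3]
Sum = -17.
|dot| = 17.

17


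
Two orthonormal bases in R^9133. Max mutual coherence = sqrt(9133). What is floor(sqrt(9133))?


95^2 = 9025 <= 9133 < 9216 = 96^2, so 95 <= sqrt(9133) < 96.
floor(sqrt(9133)) = 95.

95


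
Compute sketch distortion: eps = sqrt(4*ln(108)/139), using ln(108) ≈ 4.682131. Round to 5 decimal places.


ln(108) ≈ 4.682131.
4*ln(N)/m ≈ 4*4.682131/139 ≈ 0.13473758.
eps = sqrt(0.13473758) ≈ 0.3670662 ≈ 0.36707.

0.36707


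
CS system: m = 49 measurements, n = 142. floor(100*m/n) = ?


100*m/n = 100*49/142 ≈ 34.507.
floor = 34.

34


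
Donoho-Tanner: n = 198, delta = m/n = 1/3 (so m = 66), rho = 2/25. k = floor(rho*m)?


m = 1/3*198 = 66.
rho = 2/25.
rho*m = 2/25*66 = 5.28.
k = floor(5.28) = 5.

5


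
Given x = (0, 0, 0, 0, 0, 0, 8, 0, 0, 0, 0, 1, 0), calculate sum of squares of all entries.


Non-zero entries: [(6, 8), (11, 1)]
Squares: [64, 1]
||x||_2^2 = sum = 65.

65


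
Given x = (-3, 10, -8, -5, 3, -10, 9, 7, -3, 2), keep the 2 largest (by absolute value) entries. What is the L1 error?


Sorted |x_i| descending: [10, 10, 9, 8, 7, 5, 3, 3, 3, 2]
Keep top 2: [10, 10]
Tail entries: [9, 8, 7, 5, 3, 3, 3, 2]
L1 error = sum of tail = 40.

40


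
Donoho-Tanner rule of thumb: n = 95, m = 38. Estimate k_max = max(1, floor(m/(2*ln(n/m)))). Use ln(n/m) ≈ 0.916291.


n/m = 95/38 = 5/2.
ln(n/m) ≈ 0.916291.
2*ln(n/m) ≈ 1.832582.
m/(2*ln(n/m)) ≈ 38/1.832582 ≈ 20.7358.
floor = 20.
k_max = max(1, 20) = 20.

20


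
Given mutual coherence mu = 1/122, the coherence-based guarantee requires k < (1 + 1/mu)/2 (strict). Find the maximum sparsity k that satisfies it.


1/mu = 122.
1 + 1/mu = 123.
(1 + 1/mu)/2 = 61.5 is not an integer, so k_max = floor(61.5) = 61.

61


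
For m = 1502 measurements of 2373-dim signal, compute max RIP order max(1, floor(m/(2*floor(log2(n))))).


floor(log2(2373)) = 11.
2*11 = 22.
m/(2*floor(log2(n))) = 1502/22 ≈ 68.2727.
floor = 68.
k = max(1, 68) = 68.

68


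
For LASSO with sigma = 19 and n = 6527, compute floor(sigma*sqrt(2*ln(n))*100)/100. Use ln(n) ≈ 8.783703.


ln(6527) ≈ 8.783703.
2*ln(n) ≈ 17.567406.
sqrt(2*ln(n)) ≈ sqrt(17.567406) ≈ 4.191349.
lambda ≈ 19*4.191349 = 79.635631.
floor(lambda*100)/100 = 79.63.

79.63


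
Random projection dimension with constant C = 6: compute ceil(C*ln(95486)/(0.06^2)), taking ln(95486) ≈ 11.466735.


ln(95486) ≈ 11.466735.
eps^2 = 0.06^2 = 0.0036.
C*ln(N)/eps^2 ≈ 6*11.466735/0.0036 ≈ 19111.225.
m = ceil(19111.225) = 19112.

19112


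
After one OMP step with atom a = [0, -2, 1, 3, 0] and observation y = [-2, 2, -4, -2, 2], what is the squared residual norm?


a^T a = 14.
a^T y = -14.
coeff = -14/14 = -1.
||r||^2 = 18.

18


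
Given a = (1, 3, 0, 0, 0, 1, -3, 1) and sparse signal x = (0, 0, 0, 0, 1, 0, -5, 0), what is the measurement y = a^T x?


Non-zero terms: ['0*1', '-3*-5']
Products: [0, 15]
y = sum = 15.

15


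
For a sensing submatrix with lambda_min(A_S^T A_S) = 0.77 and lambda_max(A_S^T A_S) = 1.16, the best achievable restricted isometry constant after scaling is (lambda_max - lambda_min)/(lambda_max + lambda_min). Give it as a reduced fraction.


lambda_max - lambda_min = 1.16 - 0.77 = 0.39.
lambda_max + lambda_min = 1.16 + 0.77 = 1.93.
delta = 0.39/1.93 = 39/193.

39/193


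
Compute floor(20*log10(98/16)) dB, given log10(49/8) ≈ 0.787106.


||x||/||e|| = 98/16 = 49/8.
log10(49/8) ≈ 0.787106.
20*log10(||x||/||e||) ≈ 20*0.787106 = 15.74212.
floor(15.74212) = 15.

15


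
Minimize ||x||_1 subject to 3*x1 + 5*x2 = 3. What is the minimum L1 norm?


Axis intercepts:
  x1 = 1, x2 = 0: L1 = 1
  x1 = 0, x2 = 3/5: L1 = 3/5
x* = (0, 3/5)
||x*||_1 = 3/5.

3/5


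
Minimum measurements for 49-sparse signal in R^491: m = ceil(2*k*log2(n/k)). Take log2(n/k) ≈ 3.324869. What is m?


log2(n/k) = log2(491/49) ≈ 3.324869.
2*k*log2(n/k) ≈ 2*49*3.324869 = 325.837162.
m = ceil(325.837162) = 326.

326


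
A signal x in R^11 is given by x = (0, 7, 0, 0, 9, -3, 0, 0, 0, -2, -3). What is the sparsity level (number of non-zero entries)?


Non-zero positions: [1, 4, 5, 9, 10].
Sparsity = 5.

5


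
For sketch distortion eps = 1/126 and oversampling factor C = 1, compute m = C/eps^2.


1/eps = 126.
(1/eps)^2 = 15876.
m = 1*15876 = 15876.

15876


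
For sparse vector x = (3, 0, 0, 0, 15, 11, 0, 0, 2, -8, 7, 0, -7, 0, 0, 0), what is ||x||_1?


Non-zero entries: [(0, 3), (4, 15), (5, 11), (8, 2), (9, -8), (10, 7), (12, -7)]
Absolute values: [3, 15, 11, 2, 8, 7, 7]
||x||_1 = sum = 53.

53


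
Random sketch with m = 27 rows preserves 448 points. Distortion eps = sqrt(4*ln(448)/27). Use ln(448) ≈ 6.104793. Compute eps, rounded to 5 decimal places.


ln(448) ≈ 6.104793.
4*ln(N)/m ≈ 4*6.104793/27 ≈ 0.90441378.
eps = sqrt(0.90441378) ≈ 0.9510067 ≈ 0.95101.

0.95101


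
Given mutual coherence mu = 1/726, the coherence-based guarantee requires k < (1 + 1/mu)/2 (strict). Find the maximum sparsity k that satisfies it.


1/mu = 726.
1 + 1/mu = 727.
(1 + 1/mu)/2 = 363.5 is not an integer, so k_max = floor(363.5) = 363.

363


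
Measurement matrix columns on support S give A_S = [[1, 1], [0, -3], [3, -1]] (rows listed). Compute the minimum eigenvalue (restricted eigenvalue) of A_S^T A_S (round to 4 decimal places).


A_S^T A_S = [[10, -2], [-2, 11]].
trace = 21.
det = 106.
disc = trace^2 - 4*det = 441 - 4*106 = 17.
sqrt(17) ≈ 4.123106.
lam_min = (21 - sqrt(17))/2 ≈ (21 - 4.123106)/2 = 8.438447 ≈ 8.4384.

8.4384


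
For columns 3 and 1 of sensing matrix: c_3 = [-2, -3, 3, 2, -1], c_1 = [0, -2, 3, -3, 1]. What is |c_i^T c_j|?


Inner product: -2*0 + -3*-2 + 3*3 + 2*-3 + -1*1
Products: [0, 6, 9, -6, -1]
Sum = 8.
|dot| = 8.

8


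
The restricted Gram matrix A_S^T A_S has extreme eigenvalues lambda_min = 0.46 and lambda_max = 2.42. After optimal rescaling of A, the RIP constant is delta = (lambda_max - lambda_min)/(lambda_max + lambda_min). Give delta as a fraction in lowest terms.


lambda_max - lambda_min = 2.42 - 0.46 = 1.96.
lambda_max + lambda_min = 2.42 + 0.46 = 2.88.
delta = 1.96/2.88 = 196/288 = 49/72.

49/72


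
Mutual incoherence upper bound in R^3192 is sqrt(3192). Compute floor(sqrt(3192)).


56^2 = 3136 <= 3192 < 3249 = 57^2, so 56 <= sqrt(3192) < 57.
floor(sqrt(3192)) = 56.

56


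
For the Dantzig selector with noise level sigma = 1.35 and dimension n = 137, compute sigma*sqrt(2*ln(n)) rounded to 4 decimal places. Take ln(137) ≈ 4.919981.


ln(137) ≈ 4.919981.
2*ln(n) ≈ 9.839962.
sqrt(2*ln(n)) ≈ sqrt(9.839962) ≈ 3.136871.
threshold ≈ 1.35*3.136871 = 4.23477585 ≈ 4.2348.

4.2348


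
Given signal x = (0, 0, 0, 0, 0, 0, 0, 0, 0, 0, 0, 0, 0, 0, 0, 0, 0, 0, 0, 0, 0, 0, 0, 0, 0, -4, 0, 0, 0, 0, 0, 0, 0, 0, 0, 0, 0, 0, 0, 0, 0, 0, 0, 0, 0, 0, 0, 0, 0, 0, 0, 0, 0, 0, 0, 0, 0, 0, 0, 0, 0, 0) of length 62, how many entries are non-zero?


Non-zero positions: [25].
Sparsity = 1.

1


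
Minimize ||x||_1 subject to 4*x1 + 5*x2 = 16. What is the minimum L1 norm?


Axis intercepts:
  x1 = 4, x2 = 0: L1 = 4
  x1 = 0, x2 = 16/5: L1 = 16/5
x* = (0, 16/5)
||x*||_1 = 16/5.

16/5


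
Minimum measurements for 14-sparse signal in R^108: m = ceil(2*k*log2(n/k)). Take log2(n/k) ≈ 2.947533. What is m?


log2(n/k) = log2(108/14) ≈ 2.947533.
2*k*log2(n/k) ≈ 2*14*2.947533 = 82.530924.
m = ceil(82.530924) = 83.

83


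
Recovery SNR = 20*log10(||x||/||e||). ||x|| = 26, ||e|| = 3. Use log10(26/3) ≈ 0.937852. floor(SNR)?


||x||/||e|| = 26/3.
log10(26/3) ≈ 0.937852.
20*log10(||x||/||e||) ≈ 20*0.937852 = 18.75704.
floor(18.75704) = 18.

18


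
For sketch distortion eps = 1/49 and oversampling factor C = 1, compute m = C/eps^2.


1/eps = 49.
(1/eps)^2 = 2401.
m = 1*2401 = 2401.

2401


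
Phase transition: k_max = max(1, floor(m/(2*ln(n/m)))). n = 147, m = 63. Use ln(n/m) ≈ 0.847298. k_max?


n/m = 147/63 = 7/3.
ln(n/m) ≈ 0.847298.
2*ln(n/m) ≈ 1.694596.
m/(2*ln(n/m)) ≈ 63/1.694596 ≈ 37.177.
floor = 37.
k_max = max(1, 37) = 37.

37


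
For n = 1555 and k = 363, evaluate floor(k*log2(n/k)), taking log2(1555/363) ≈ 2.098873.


log2(n/k) = log2(1555/363) ≈ 2.098873.
k*log2(n/k) ≈ 363*2.098873 = 761.890899.
floor(761.890899) = 761.

761


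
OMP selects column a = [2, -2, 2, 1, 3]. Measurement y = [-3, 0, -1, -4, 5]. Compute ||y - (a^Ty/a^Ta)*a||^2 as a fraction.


a^T a = 22.
a^T y = 3.
coeff = 3/22 = 3/22.
||r||^2 = 1113/22.

1113/22


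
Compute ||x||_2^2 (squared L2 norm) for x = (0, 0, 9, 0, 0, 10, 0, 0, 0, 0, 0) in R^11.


Non-zero entries: [(2, 9), (5, 10)]
Squares: [81, 100]
||x||_2^2 = sum = 181.

181


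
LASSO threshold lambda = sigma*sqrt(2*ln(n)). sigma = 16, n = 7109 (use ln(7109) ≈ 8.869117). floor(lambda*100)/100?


ln(7109) ≈ 8.869117.
2*ln(n) ≈ 17.738234.
sqrt(2*ln(n)) ≈ sqrt(17.738234) ≈ 4.211678.
lambda ≈ 16*4.211678 = 67.386848.
floor(lambda*100)/100 = 67.38.

67.38


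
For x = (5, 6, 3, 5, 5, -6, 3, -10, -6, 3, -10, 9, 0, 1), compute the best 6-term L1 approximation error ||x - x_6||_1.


Sorted |x_i| descending: [10, 10, 9, 6, 6, 6, 5, 5, 5, 3, 3, 3, 1, 0]
Keep top 6: [10, 10, 9, 6, 6, 6]
Tail entries: [5, 5, 5, 3, 3, 3, 1, 0]
L1 error = sum of tail = 25.

25


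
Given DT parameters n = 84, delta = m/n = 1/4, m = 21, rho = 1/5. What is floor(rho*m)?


m = 1/4*84 = 21.
rho = 1/5.
rho*m = 1/5*21 = 4.2.
k = floor(4.2) = 4.

4


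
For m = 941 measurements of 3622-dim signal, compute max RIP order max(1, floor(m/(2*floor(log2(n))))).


floor(log2(3622)) = 11.
2*11 = 22.
m/(2*floor(log2(n))) = 941/22 ≈ 42.7727.
floor = 42.
k = max(1, 42) = 42.

42


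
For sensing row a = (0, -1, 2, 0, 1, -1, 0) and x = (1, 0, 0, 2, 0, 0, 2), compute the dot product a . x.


Non-zero terms: ['0*1', '0*2', '0*2']
Products: [0, 0, 0]
y = sum = 0.

0


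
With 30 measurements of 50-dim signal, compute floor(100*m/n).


100*m/n = 100*30/50 ≈ 60.0.
floor = 60.

60


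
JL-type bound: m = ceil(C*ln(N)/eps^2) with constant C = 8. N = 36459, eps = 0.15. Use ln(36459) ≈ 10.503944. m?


ln(36459) ≈ 10.503944.
eps^2 = 0.15^2 = 0.0225.
C*ln(N)/eps^2 ≈ 8*10.503944/0.0225 ≈ 3734.7356.
m = ceil(3734.7356) = 3735.

3735


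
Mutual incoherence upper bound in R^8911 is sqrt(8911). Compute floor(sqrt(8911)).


94^2 = 8836 <= 8911 < 9025 = 95^2, so 94 <= sqrt(8911) < 95.
floor(sqrt(8911)) = 94.

94


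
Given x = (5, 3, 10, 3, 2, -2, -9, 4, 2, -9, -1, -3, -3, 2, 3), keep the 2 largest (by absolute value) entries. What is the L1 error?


Sorted |x_i| descending: [10, 9, 9, 5, 4, 3, 3, 3, 3, 3, 2, 2, 2, 2, 1]
Keep top 2: [10, 9]
Tail entries: [9, 5, 4, 3, 3, 3, 3, 3, 2, 2, 2, 2, 1]
L1 error = sum of tail = 42.

42


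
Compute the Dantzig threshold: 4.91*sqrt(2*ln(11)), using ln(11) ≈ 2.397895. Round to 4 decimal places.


ln(11) ≈ 2.397895.
2*ln(n) ≈ 4.79579.
sqrt(2*ln(n)) ≈ sqrt(4.79579) ≈ 2.189929.
threshold ≈ 4.91*2.189929 = 10.75255139 ≈ 10.7526.

10.7526


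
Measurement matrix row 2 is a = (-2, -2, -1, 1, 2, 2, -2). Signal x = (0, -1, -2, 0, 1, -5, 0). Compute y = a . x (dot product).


Non-zero terms: ['-2*-1', '-1*-2', '2*1', '2*-5']
Products: [2, 2, 2, -10]
y = sum = -4.

-4


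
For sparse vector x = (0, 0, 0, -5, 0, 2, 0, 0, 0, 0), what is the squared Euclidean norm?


Non-zero entries: [(3, -5), (5, 2)]
Squares: [25, 4]
||x||_2^2 = sum = 29.

29


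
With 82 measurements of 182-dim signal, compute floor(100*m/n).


100*m/n = 100*82/182 ≈ 45.0549.
floor = 45.

45


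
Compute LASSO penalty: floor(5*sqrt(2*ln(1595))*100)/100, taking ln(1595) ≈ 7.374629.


ln(1595) ≈ 7.374629.
2*ln(n) ≈ 14.749258.
sqrt(2*ln(n)) ≈ sqrt(14.749258) ≈ 3.840476.
lambda ≈ 5*3.840476 = 19.20238.
floor(lambda*100)/100 = 19.20.

19.20


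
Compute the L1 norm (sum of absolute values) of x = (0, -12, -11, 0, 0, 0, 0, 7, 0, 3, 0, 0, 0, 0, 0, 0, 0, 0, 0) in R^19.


Non-zero entries: [(1, -12), (2, -11), (7, 7), (9, 3)]
Absolute values: [12, 11, 7, 3]
||x||_1 = sum = 33.

33


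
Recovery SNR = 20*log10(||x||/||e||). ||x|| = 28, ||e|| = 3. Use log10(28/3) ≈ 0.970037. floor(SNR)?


||x||/||e|| = 28/3.
log10(28/3) ≈ 0.970037.
20*log10(||x||/||e||) ≈ 20*0.970037 = 19.40074.
floor(19.40074) = 19.

19


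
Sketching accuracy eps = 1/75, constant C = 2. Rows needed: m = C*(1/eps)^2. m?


1/eps = 75.
(1/eps)^2 = 5625.
m = 2*5625 = 11250.

11250


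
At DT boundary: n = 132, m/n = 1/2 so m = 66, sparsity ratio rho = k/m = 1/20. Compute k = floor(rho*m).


m = 1/2*132 = 66.
rho = 1/20.
rho*m = 1/20*66 = 3.3.
k = floor(3.3) = 3.

3


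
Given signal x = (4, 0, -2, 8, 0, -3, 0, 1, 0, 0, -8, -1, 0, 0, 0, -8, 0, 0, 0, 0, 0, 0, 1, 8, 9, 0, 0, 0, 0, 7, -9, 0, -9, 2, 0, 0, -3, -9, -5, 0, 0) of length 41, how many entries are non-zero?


Non-zero positions: [0, 2, 3, 5, 7, 10, 11, 15, 22, 23, 24, 29, 30, 32, 33, 36, 37, 38].
Sparsity = 18.

18


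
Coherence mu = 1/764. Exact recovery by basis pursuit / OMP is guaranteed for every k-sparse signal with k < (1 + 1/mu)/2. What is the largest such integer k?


1/mu = 764.
1 + 1/mu = 765.
(1 + 1/mu)/2 = 382.5 is not an integer, so k_max = floor(382.5) = 382.

382


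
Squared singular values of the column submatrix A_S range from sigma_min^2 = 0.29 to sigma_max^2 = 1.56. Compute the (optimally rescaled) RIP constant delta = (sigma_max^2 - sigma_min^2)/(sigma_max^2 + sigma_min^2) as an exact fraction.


lambda_max - lambda_min = 1.56 - 0.29 = 1.27.
lambda_max + lambda_min = 1.56 + 0.29 = 1.85.
delta = 1.27/1.85 = 127/185.

127/185


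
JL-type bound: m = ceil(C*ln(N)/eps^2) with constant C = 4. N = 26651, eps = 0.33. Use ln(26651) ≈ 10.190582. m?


ln(26651) ≈ 10.190582.
eps^2 = 0.33^2 = 0.1089.
C*ln(N)/eps^2 ≈ 4*10.190582/0.1089 ≈ 374.3097.
m = ceil(374.3097) = 375.

375


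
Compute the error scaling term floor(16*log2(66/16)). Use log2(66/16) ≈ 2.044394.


log2(n/k) = log2(66/16) ≈ 2.044394.
k*log2(n/k) ≈ 16*2.044394 = 32.710304.
floor(32.710304) = 32.

32


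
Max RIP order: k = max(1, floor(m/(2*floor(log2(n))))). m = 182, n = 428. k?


floor(log2(428)) = 8.
2*8 = 16.
m/(2*floor(log2(n))) = 182/16 ≈ 11.375.
floor = 11.
k = max(1, 11) = 11.

11


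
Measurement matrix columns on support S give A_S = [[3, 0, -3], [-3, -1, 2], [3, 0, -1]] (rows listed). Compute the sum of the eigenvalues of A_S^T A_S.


Sum of eigenvalues of A_S^T A_S = trace(A_S^T A_S) = sum of squared column norms of A_S.
A_S^T A_S diagonal: [27, 1, 14].
trace = 27 + 1 + 14 = 42.

42


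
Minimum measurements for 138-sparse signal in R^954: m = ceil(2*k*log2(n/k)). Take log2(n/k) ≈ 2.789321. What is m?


log2(n/k) = log2(954/138) ≈ 2.789321.
2*k*log2(n/k) ≈ 2*138*2.789321 = 769.852596.
m = ceil(769.852596) = 770.

770


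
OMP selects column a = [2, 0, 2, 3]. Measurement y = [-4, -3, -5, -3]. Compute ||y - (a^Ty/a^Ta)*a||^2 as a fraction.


a^T a = 17.
a^T y = -27.
coeff = -27/17 = -27/17.
||r||^2 = 274/17.

274/17


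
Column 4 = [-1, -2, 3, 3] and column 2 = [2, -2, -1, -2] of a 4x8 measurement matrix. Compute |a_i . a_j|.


Inner product: -1*2 + -2*-2 + 3*-1 + 3*-2
Products: [-2, 4, -3, -6]
Sum = -7.
|dot| = 7.

7


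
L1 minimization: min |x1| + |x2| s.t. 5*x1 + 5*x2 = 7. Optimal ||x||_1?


Axis intercepts:
  x1 = 7/5, x2 = 0: L1 = 7/5
  x1 = 0, x2 = 7/5: L1 = 7/5
x* = (7/5, 0)
||x*||_1 = 7/5.

7/5


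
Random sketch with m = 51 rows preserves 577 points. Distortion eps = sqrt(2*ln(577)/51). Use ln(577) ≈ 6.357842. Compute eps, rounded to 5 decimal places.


ln(577) ≈ 6.357842.
2*ln(N)/m ≈ 2*6.357842/51 ≈ 0.24932714.
eps = sqrt(0.24932714) ≈ 0.4993267 ≈ 0.49933.

0.49933


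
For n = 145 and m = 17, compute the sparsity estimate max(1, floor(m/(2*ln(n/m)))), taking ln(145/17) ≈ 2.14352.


n/m = 145/17.
ln(n/m) ≈ 2.14352.
2*ln(n/m) ≈ 4.28704.
m/(2*ln(n/m)) ≈ 17/4.28704 ≈ 3.9654.
floor = 3.
k_max = max(1, 3) = 3.

3


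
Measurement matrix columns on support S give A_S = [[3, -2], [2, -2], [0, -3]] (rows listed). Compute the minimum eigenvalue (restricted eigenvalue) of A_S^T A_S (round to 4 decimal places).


A_S^T A_S = [[13, -10], [-10, 17]].
trace = 30.
det = 121.
disc = trace^2 - 4*det = 900 - 4*121 = 416.
sqrt(416) ≈ 20.396078.
lam_min = (30 - sqrt(416))/2 ≈ (30 - 20.396078)/2 = 4.801961 ≈ 4.8020.

4.8020


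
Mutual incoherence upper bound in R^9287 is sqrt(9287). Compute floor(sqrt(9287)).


96^2 = 9216 <= 9287 < 9409 = 97^2, so 96 <= sqrt(9287) < 97.
floor(sqrt(9287)) = 96.

96


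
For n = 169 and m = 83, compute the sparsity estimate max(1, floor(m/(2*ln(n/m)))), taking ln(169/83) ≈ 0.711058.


n/m = 169/83.
ln(n/m) ≈ 0.711058.
2*ln(n/m) ≈ 1.422116.
m/(2*ln(n/m)) ≈ 83/1.422116 ≈ 58.3637.
floor = 58.
k_max = max(1, 58) = 58.

58


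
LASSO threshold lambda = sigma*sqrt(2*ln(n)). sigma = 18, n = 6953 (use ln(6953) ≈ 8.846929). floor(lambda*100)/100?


ln(6953) ≈ 8.846929.
2*ln(n) ≈ 17.693858.
sqrt(2*ln(n)) ≈ sqrt(17.693858) ≈ 4.206407.
lambda ≈ 18*4.206407 = 75.715326.
floor(lambda*100)/100 = 75.71.

75.71


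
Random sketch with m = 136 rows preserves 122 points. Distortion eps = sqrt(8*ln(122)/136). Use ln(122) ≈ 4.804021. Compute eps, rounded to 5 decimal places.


ln(122) ≈ 4.804021.
8*ln(N)/m ≈ 8*4.804021/136 ≈ 0.28258947.
eps = sqrt(0.28258947) ≈ 0.5315915 ≈ 0.53159.

0.53159


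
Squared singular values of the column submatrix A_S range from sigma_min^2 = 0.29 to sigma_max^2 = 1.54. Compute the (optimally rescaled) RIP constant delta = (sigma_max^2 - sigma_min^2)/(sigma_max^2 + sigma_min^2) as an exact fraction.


lambda_max - lambda_min = 1.54 - 0.29 = 1.25.
lambda_max + lambda_min = 1.54 + 0.29 = 1.83.
delta = 1.25/1.83 = 125/183.

125/183


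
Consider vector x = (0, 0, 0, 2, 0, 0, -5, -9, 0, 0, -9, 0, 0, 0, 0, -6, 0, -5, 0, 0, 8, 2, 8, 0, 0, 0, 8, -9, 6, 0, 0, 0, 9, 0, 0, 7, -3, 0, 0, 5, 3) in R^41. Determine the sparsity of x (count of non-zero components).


Non-zero positions: [3, 6, 7, 10, 15, 17, 20, 21, 22, 26, 27, 28, 32, 35, 36, 39, 40].
Sparsity = 17.

17


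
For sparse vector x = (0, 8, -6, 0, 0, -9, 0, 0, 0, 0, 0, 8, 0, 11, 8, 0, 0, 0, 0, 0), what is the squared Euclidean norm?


Non-zero entries: [(1, 8), (2, -6), (5, -9), (11, 8), (13, 11), (14, 8)]
Squares: [64, 36, 81, 64, 121, 64]
||x||_2^2 = sum = 430.

430


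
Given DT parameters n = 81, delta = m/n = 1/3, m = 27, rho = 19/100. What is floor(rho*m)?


m = 1/3*81 = 27.
rho = 19/100.
rho*m = 19/100*27 = 5.13.
k = floor(5.13) = 5.

5


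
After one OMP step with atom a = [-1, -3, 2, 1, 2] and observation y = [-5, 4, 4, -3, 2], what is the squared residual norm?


a^T a = 19.
a^T y = 2.
coeff = 2/19 = 2/19.
||r||^2 = 1326/19.

1326/19


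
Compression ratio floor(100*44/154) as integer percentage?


100*m/n = 100*44/154 ≈ 28.5714.
floor = 28.

28


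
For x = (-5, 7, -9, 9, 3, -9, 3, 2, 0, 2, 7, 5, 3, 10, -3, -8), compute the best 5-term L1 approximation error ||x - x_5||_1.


Sorted |x_i| descending: [10, 9, 9, 9, 8, 7, 7, 5, 5, 3, 3, 3, 3, 2, 2, 0]
Keep top 5: [10, 9, 9, 9, 8]
Tail entries: [7, 7, 5, 5, 3, 3, 3, 3, 2, 2, 0]
L1 error = sum of tail = 40.

40


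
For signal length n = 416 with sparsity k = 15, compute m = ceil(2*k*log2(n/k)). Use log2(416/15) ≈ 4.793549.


log2(n/k) = log2(416/15) ≈ 4.793549.
2*k*log2(n/k) ≈ 2*15*4.793549 = 143.80647.
m = ceil(143.80647) = 144.

144


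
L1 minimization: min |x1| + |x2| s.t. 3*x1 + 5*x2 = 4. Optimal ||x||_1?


Axis intercepts:
  x1 = 4/3, x2 = 0: L1 = 4/3
  x1 = 0, x2 = 4/5: L1 = 4/5
x* = (0, 4/5)
||x*||_1 = 4/5.

4/5


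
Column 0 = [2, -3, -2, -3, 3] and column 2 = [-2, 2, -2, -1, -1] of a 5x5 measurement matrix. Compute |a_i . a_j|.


Inner product: 2*-2 + -3*2 + -2*-2 + -3*-1 + 3*-1
Products: [-4, -6, 4, 3, -3]
Sum = -6.
|dot| = 6.

6


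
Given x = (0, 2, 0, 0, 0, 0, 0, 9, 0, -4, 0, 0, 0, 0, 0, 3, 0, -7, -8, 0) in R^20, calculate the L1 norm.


Non-zero entries: [(1, 2), (7, 9), (9, -4), (15, 3), (17, -7), (18, -8)]
Absolute values: [2, 9, 4, 3, 7, 8]
||x||_1 = sum = 33.

33


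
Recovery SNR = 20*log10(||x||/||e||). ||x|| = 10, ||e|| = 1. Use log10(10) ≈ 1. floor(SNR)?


||x||/||e|| = 10/1 = 10.
log10(10) ≈ 1.
20*log10(||x||/||e||) ≈ 20*1 = 20.
floor(20) = 20.

20


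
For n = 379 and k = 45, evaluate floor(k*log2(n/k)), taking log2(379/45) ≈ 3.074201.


log2(n/k) = log2(379/45) ≈ 3.074201.
k*log2(n/k) ≈ 45*3.074201 = 138.339045.
floor(138.339045) = 138.

138


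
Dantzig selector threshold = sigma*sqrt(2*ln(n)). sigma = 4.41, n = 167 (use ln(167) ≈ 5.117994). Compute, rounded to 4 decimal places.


ln(167) ≈ 5.117994.
2*ln(n) ≈ 10.235988.
sqrt(2*ln(n)) ≈ sqrt(10.235988) ≈ 3.199373.
threshold ≈ 4.41*3.199373 = 14.10923493 ≈ 14.1092.

14.1092


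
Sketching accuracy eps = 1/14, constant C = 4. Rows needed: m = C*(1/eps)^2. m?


1/eps = 14.
(1/eps)^2 = 196.
m = 4*196 = 784.

784


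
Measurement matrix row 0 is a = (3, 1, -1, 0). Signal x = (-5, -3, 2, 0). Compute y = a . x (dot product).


Non-zero terms: ['3*-5', '1*-3', '-1*2']
Products: [-15, -3, -2]
y = sum = -20.

-20


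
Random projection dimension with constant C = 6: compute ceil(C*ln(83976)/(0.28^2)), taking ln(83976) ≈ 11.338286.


ln(83976) ≈ 11.338286.
eps^2 = 0.28^2 = 0.0784.
C*ln(N)/eps^2 ≈ 6*11.338286/0.0784 ≈ 867.726.
m = ceil(867.726) = 868.

868


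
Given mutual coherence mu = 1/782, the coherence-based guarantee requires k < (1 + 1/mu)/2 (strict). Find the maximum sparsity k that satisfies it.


1/mu = 782.
1 + 1/mu = 783.
(1 + 1/mu)/2 = 391.5 is not an integer, so k_max = floor(391.5) = 391.

391


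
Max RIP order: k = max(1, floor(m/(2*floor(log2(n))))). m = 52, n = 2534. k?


floor(log2(2534)) = 11.
2*11 = 22.
m/(2*floor(log2(n))) = 52/22 ≈ 2.3636.
floor = 2.
k = max(1, 2) = 2.

2


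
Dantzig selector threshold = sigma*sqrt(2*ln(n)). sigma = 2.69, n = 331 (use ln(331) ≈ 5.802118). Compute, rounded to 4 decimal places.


ln(331) ≈ 5.802118.
2*ln(n) ≈ 11.604236.
sqrt(2*ln(n)) ≈ sqrt(11.604236) ≈ 3.406499.
threshold ≈ 2.69*3.406499 = 9.16348231 ≈ 9.1635.

9.1635


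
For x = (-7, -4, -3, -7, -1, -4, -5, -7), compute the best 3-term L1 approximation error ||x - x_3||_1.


Sorted |x_i| descending: [7, 7, 7, 5, 4, 4, 3, 1]
Keep top 3: [7, 7, 7]
Tail entries: [5, 4, 4, 3, 1]
L1 error = sum of tail = 17.

17


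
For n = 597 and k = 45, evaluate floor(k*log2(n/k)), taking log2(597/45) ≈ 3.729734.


log2(n/k) = log2(597/45) ≈ 3.729734.
k*log2(n/k) ≈ 45*3.729734 = 167.83803.
floor(167.83803) = 167.

167


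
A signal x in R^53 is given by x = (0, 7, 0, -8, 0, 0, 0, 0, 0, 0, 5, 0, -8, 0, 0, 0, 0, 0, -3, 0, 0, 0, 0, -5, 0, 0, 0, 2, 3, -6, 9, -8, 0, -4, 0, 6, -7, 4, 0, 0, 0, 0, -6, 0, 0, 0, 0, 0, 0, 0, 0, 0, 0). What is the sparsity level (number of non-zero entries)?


Non-zero positions: [1, 3, 10, 12, 18, 23, 27, 28, 29, 30, 31, 33, 35, 36, 37, 42].
Sparsity = 16.

16


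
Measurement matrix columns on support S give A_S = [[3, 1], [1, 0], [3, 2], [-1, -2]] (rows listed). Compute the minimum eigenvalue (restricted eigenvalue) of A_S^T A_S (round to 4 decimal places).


A_S^T A_S = [[20, 11], [11, 9]].
trace = 29.
det = 59.
disc = trace^2 - 4*det = 841 - 4*59 = 605.
sqrt(605) ≈ 24.596748.
lam_min = (29 - sqrt(605))/2 ≈ (29 - 24.596748)/2 = 2.201626 ≈ 2.2016.

2.2016


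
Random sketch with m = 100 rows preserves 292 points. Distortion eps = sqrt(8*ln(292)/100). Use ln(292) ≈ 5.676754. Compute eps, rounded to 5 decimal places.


ln(292) ≈ 5.676754.
8*ln(N)/m ≈ 8*5.676754/100 ≈ 0.45414032.
eps = sqrt(0.45414032) ≈ 0.6738993 ≈ 0.67390.

0.67390


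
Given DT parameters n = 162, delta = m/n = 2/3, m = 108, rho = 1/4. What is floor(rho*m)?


m = 2/3*162 = 108.
rho = 1/4.
rho*m = 1/4*108 = 27.
k = floor(27) = 27.

27


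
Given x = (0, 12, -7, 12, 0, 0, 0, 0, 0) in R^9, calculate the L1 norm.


Non-zero entries: [(1, 12), (2, -7), (3, 12)]
Absolute values: [12, 7, 12]
||x||_1 = sum = 31.

31


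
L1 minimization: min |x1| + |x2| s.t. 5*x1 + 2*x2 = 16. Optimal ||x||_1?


Axis intercepts:
  x1 = 16/5, x2 = 0: L1 = 16/5
  x1 = 0, x2 = 8: L1 = 8
x* = (16/5, 0)
||x*||_1 = 16/5.

16/5


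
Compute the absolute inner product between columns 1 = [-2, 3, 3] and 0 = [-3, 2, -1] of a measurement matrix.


Inner product: -2*-3 + 3*2 + 3*-1
Products: [6, 6, -3]
Sum = 9.
|dot| = 9.

9


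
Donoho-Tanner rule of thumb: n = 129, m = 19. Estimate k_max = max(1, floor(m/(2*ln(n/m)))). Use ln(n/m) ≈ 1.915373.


n/m = 129/19.
ln(n/m) ≈ 1.915373.
2*ln(n/m) ≈ 3.830746.
m/(2*ln(n/m)) ≈ 19/3.830746 ≈ 4.9599.
floor = 4.
k_max = max(1, 4) = 4.

4


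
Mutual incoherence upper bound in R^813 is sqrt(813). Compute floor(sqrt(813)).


28^2 = 784 <= 813 < 841 = 29^2, so 28 <= sqrt(813) < 29.
floor(sqrt(813)) = 28.

28


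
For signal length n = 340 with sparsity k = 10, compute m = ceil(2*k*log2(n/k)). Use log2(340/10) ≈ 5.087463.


log2(n/k) = log2(340/10) ≈ 5.087463.
2*k*log2(n/k) ≈ 2*10*5.087463 = 101.74926.
m = ceil(101.74926) = 102.

102


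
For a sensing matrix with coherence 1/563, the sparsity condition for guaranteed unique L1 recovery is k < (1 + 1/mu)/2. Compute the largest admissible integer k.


1/mu = 563.
1 + 1/mu = 564.
(1 + 1/mu)/2 = 282 is an integer and the inequality is strict, so k_max = 282 - 1 = 281.

281


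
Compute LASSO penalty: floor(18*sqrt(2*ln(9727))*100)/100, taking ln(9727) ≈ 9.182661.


ln(9727) ≈ 9.182661.
2*ln(n) ≈ 18.365322.
sqrt(2*ln(n)) ≈ sqrt(18.365322) ≈ 4.285478.
lambda ≈ 18*4.285478 = 77.138604.
floor(lambda*100)/100 = 77.13.

77.13


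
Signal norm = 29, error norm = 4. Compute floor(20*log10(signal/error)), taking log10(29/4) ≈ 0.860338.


||x||/||e|| = 29/4.
log10(29/4) ≈ 0.860338.
20*log10(||x||/||e||) ≈ 20*0.860338 = 17.20676.
floor(17.20676) = 17.

17


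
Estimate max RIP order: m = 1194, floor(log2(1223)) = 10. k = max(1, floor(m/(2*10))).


floor(log2(1223)) = 10.
2*10 = 20.
m/(2*floor(log2(n))) = 1194/20 ≈ 59.7.
floor = 59.
k = max(1, 59) = 59.

59


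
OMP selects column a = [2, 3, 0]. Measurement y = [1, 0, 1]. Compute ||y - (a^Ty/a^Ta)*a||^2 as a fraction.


a^T a = 13.
a^T y = 2.
coeff = 2/13 = 2/13.
||r||^2 = 22/13.

22/13


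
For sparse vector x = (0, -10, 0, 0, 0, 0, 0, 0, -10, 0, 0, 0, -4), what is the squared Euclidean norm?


Non-zero entries: [(1, -10), (8, -10), (12, -4)]
Squares: [100, 100, 16]
||x||_2^2 = sum = 216.

216


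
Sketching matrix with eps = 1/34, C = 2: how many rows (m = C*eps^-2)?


1/eps = 34.
(1/eps)^2 = 1156.
m = 2*1156 = 2312.

2312


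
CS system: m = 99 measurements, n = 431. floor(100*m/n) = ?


100*m/n = 100*99/431 ≈ 22.9698.
floor = 22.

22


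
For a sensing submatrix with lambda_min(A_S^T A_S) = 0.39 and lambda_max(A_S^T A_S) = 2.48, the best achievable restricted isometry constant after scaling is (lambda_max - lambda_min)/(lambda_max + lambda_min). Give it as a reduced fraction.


lambda_max - lambda_min = 2.48 - 0.39 = 2.09.
lambda_max + lambda_min = 2.48 + 0.39 = 2.87.
delta = 2.09/2.87 = 209/287.

209/287


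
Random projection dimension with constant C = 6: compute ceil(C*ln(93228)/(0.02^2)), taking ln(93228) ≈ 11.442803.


ln(93228) ≈ 11.442803.
eps^2 = 0.02^2 = 0.0004.
C*ln(N)/eps^2 ≈ 6*11.442803/0.0004 ≈ 171642.045.
m = ceil(171642.045) = 171643.

171643


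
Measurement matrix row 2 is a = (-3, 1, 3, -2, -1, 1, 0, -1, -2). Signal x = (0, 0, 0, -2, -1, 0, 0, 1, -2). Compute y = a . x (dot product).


Non-zero terms: ['-2*-2', '-1*-1', '-1*1', '-2*-2']
Products: [4, 1, -1, 4]
y = sum = 8.

8


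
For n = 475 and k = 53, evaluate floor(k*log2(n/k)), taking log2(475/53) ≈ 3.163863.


log2(n/k) = log2(475/53) ≈ 3.163863.
k*log2(n/k) ≈ 53*3.163863 = 167.684739.
floor(167.684739) = 167.

167


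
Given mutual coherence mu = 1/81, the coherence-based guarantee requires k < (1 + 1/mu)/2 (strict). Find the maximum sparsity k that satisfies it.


1/mu = 81.
1 + 1/mu = 82.
(1 + 1/mu)/2 = 41 is an integer and the inequality is strict, so k_max = 41 - 1 = 40.

40


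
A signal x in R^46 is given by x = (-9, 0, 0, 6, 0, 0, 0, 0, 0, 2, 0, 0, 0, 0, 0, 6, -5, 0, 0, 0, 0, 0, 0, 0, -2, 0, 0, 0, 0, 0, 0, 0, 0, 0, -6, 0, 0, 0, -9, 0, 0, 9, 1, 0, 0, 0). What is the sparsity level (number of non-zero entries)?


Non-zero positions: [0, 3, 9, 15, 16, 24, 34, 38, 41, 42].
Sparsity = 10.

10


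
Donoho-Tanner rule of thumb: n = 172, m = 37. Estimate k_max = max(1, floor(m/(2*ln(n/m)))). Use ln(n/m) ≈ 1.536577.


n/m = 172/37.
ln(n/m) ≈ 1.536577.
2*ln(n/m) ≈ 3.073154.
m/(2*ln(n/m)) ≈ 37/3.073154 ≈ 12.0397.
floor = 12.
k_max = max(1, 12) = 12.

12


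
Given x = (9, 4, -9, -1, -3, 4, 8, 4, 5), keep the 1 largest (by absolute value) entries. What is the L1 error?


Sorted |x_i| descending: [9, 9, 8, 5, 4, 4, 4, 3, 1]
Keep top 1: [9]
Tail entries: [9, 8, 5, 4, 4, 4, 3, 1]
L1 error = sum of tail = 38.

38


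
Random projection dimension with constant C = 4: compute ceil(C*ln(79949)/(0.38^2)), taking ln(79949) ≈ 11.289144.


ln(79949) ≈ 11.289144.
eps^2 = 0.38^2 = 0.1444.
C*ln(N)/eps^2 ≈ 4*11.289144/0.1444 ≈ 312.7187.
m = ceil(312.7187) = 313.

313


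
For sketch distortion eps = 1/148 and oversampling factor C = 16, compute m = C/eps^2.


1/eps = 148.
(1/eps)^2 = 21904.
m = 16*21904 = 350464.

350464


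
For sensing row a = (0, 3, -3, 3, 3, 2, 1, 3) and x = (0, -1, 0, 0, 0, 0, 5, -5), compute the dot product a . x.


Non-zero terms: ['3*-1', '1*5', '3*-5']
Products: [-3, 5, -15]
y = sum = -13.

-13


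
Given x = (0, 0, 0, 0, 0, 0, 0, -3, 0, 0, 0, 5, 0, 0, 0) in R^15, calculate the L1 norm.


Non-zero entries: [(7, -3), (11, 5)]
Absolute values: [3, 5]
||x||_1 = sum = 8.

8


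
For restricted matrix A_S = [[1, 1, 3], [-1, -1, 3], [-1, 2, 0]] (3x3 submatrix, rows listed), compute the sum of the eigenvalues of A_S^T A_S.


Sum of eigenvalues of A_S^T A_S = trace(A_S^T A_S) = sum of squared column norms of A_S.
A_S^T A_S diagonal: [3, 6, 18].
trace = 3 + 6 + 18 = 27.

27


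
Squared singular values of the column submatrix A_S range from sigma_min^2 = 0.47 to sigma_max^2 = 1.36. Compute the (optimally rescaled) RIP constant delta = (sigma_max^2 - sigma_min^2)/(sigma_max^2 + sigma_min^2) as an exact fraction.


lambda_max - lambda_min = 1.36 - 0.47 = 0.89.
lambda_max + lambda_min = 1.36 + 0.47 = 1.83.
delta = 0.89/1.83 = 89/183.

89/183


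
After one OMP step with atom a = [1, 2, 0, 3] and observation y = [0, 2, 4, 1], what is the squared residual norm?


a^T a = 14.
a^T y = 7.
coeff = 7/14 = 1/2.
||r||^2 = 35/2.

35/2


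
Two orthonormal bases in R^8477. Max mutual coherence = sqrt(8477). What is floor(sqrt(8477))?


92^2 = 8464 <= 8477 < 8649 = 93^2, so 92 <= sqrt(8477) < 93.
floor(sqrt(8477)) = 92.

92


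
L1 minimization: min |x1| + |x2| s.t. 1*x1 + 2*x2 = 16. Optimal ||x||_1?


Axis intercepts:
  x1 = 16, x2 = 0: L1 = 16
  x1 = 0, x2 = 8: L1 = 8
x* = (0, 8)
||x*||_1 = 8.

8


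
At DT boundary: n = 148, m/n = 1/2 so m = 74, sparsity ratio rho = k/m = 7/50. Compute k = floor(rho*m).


m = 1/2*148 = 74.
rho = 7/50.
rho*m = 7/50*74 = 10.36.
k = floor(10.36) = 10.

10


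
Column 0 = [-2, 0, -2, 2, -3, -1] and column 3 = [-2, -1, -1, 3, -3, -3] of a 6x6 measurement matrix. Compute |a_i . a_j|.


Inner product: -2*-2 + 0*-1 + -2*-1 + 2*3 + -3*-3 + -1*-3
Products: [4, 0, 2, 6, 9, 3]
Sum = 24.
|dot| = 24.

24


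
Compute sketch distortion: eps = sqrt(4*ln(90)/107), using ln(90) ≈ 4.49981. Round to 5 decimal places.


ln(90) ≈ 4.49981.
4*ln(N)/m ≈ 4*4.49981/107 ≈ 0.1682172.
eps = sqrt(0.1682172) ≈ 0.4101429 ≈ 0.41014.

0.41014


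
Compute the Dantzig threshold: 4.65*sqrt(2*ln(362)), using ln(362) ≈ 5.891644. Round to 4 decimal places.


ln(362) ≈ 5.891644.
2*ln(n) ≈ 11.783288.
sqrt(2*ln(n)) ≈ sqrt(11.783288) ≈ 3.432679.
threshold ≈ 4.65*3.432679 = 15.96195735 ≈ 15.9620.

15.9620


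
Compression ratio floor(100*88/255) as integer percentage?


100*m/n = 100*88/255 ≈ 34.5098.
floor = 34.

34


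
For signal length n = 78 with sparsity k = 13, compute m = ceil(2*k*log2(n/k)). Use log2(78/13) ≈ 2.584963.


log2(n/k) = log2(78/13) ≈ 2.584963.
2*k*log2(n/k) ≈ 2*13*2.584963 = 67.209038.
m = ceil(67.209038) = 68.

68


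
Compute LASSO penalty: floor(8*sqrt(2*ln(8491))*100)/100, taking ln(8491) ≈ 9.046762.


ln(8491) ≈ 9.046762.
2*ln(n) ≈ 18.093524.
sqrt(2*ln(n)) ≈ sqrt(18.093524) ≈ 4.253648.
lambda ≈ 8*4.253648 = 34.029184.
floor(lambda*100)/100 = 34.02.

34.02


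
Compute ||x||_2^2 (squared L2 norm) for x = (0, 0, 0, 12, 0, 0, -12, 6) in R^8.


Non-zero entries: [(3, 12), (6, -12), (7, 6)]
Squares: [144, 144, 36]
||x||_2^2 = sum = 324.

324


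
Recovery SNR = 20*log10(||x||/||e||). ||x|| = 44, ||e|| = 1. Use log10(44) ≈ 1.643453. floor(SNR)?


||x||/||e|| = 44/1 = 44.
log10(44) ≈ 1.643453.
20*log10(||x||/||e||) ≈ 20*1.643453 = 32.86906.
floor(32.86906) = 32.

32


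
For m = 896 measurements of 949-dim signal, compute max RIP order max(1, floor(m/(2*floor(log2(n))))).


floor(log2(949)) = 9.
2*9 = 18.
m/(2*floor(log2(n))) = 896/18 ≈ 49.7778.
floor = 49.
k = max(1, 49) = 49.

49


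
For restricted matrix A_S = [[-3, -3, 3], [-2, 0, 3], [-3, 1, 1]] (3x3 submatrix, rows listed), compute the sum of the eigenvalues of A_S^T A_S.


Sum of eigenvalues of A_S^T A_S = trace(A_S^T A_S) = sum of squared column norms of A_S.
A_S^T A_S diagonal: [22, 10, 19].
trace = 22 + 10 + 19 = 51.

51


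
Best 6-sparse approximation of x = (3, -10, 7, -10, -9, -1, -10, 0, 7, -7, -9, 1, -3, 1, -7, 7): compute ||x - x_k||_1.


Sorted |x_i| descending: [10, 10, 10, 9, 9, 7, 7, 7, 7, 7, 3, 3, 1, 1, 1, 0]
Keep top 6: [10, 10, 10, 9, 9, 7]
Tail entries: [7, 7, 7, 7, 3, 3, 1, 1, 1, 0]
L1 error = sum of tail = 37.

37


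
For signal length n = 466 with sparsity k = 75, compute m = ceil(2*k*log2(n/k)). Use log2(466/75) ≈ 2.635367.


log2(n/k) = log2(466/75) ≈ 2.635367.
2*k*log2(n/k) ≈ 2*75*2.635367 = 395.30505.
m = ceil(395.30505) = 396.

396


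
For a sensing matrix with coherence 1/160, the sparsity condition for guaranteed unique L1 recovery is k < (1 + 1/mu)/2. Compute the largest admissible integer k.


1/mu = 160.
1 + 1/mu = 161.
(1 + 1/mu)/2 = 80.5 is not an integer, so k_max = floor(80.5) = 80.

80


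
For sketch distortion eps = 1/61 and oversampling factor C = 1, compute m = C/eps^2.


1/eps = 61.
(1/eps)^2 = 3721.
m = 1*3721 = 3721.

3721


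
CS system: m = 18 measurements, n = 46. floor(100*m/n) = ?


100*m/n = 100*18/46 ≈ 39.1304.
floor = 39.

39


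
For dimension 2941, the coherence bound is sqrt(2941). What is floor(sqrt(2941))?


54^2 = 2916 <= 2941 < 3025 = 55^2, so 54 <= sqrt(2941) < 55.
floor(sqrt(2941)) = 54.

54


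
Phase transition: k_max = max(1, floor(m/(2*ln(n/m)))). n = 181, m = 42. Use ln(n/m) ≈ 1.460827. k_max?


n/m = 181/42.
ln(n/m) ≈ 1.460827.
2*ln(n/m) ≈ 2.921654.
m/(2*ln(n/m)) ≈ 42/2.921654 ≈ 14.3754.
floor = 14.
k_max = max(1, 14) = 14.

14
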